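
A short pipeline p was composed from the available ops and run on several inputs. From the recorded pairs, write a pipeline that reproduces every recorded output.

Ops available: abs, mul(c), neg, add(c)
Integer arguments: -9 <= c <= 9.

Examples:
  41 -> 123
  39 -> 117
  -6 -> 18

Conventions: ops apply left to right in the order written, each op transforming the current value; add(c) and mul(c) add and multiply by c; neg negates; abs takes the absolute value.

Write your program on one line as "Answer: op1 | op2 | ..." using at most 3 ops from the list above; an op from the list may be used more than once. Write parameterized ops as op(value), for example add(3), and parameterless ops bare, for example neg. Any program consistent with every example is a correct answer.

abs | mul(3)

Check, running the answer program on each example:
  41 -> 41 -> 123
  39 -> 39 -> 117
  -6 -> 6 -> 18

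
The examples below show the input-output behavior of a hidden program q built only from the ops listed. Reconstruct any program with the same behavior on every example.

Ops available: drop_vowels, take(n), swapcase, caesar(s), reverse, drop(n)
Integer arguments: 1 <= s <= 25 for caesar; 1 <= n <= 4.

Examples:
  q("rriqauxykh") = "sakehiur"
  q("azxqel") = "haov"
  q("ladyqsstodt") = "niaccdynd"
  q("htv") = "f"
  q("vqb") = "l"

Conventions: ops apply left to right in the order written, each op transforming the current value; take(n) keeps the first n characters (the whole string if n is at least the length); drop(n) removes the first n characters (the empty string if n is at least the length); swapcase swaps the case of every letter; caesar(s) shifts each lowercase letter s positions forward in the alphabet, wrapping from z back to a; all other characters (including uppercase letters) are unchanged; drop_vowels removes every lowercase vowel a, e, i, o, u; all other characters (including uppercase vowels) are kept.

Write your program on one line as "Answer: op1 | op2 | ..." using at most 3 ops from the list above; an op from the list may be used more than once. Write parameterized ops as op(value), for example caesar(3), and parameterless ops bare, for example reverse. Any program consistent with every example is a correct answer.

caesar(3) | caesar(7) | drop(2)

Check, running the answer program on each example:
  "rriqauxykh" -> "uultdxabnk" -> "bbsakehiur" -> "sakehiur"
  "azxqel" -> "dcatho" -> "kjhaov" -> "haov"
  "ladyqsstodt" -> "odgbtvvwrgw" -> "vkniaccdynd" -> "niaccdynd"
  "htv" -> "kwy" -> "rdf" -> "f"
  "vqb" -> "yte" -> "fal" -> "l"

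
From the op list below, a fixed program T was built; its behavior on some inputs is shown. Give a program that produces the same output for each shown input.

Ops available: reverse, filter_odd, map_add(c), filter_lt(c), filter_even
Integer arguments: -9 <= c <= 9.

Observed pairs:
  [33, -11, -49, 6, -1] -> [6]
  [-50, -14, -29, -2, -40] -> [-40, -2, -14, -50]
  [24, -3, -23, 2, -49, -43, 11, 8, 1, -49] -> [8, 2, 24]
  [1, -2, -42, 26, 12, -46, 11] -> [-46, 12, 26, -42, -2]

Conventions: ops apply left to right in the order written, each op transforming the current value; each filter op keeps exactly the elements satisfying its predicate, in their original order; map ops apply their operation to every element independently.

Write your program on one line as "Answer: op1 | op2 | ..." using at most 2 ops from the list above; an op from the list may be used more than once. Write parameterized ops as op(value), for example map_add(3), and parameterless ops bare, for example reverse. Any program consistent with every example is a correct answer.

reverse | filter_even

Check, running the answer program on each example:
  [33, -11, -49, 6, -1] -> [-1, 6, -49, -11, 33] -> [6]
  [-50, -14, -29, -2, -40] -> [-40, -2, -29, -14, -50] -> [-40, -2, -14, -50]
  [24, -3, -23, 2, -49, -43, 11, 8, 1, -49] -> [-49, 1, 8, 11, -43, -49, 2, -23, -3, 24] -> [8, 2, 24]
  [1, -2, -42, 26, 12, -46, 11] -> [11, -46, 12, 26, -42, -2, 1] -> [-46, 12, 26, -42, -2]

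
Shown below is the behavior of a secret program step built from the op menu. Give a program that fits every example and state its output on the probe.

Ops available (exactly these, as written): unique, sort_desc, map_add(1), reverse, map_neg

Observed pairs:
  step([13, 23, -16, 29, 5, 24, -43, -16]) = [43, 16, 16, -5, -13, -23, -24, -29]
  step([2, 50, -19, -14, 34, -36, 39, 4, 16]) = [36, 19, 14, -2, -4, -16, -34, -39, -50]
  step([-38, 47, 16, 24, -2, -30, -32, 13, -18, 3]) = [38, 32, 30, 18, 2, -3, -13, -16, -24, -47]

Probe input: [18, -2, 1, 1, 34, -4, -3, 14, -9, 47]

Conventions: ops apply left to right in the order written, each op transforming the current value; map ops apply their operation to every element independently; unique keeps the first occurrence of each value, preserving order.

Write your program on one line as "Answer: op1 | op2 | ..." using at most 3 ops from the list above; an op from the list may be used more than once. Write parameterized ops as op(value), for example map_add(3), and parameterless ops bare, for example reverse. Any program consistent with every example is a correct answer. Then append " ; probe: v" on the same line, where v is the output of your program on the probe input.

map_neg | reverse | sort_desc ; probe: [9, 4, 3, 2, -1, -1, -14, -18, -34, -47]

Check, running the answer program on each example:
  [13, 23, -16, 29, 5, 24, -43, -16] -> [-13, -23, 16, -29, -5, -24, 43, 16] -> [16, 43, -24, -5, -29, 16, -23, -13] -> [43, 16, 16, -5, -13, -23, -24, -29]
  [2, 50, -19, -14, 34, -36, 39, 4, 16] -> [-2, -50, 19, 14, -34, 36, -39, -4, -16] -> [-16, -4, -39, 36, -34, 14, 19, -50, -2] -> [36, 19, 14, -2, -4, -16, -34, -39, -50]
  [-38, 47, 16, 24, -2, -30, -32, 13, -18, 3] -> [38, -47, -16, -24, 2, 30, 32, -13, 18, -3] -> [-3, 18, -13, 32, 30, 2, -24, -16, -47, 38] -> [38, 32, 30, 18, 2, -3, -13, -16, -24, -47]
  probe: [18, -2, 1, 1, 34, -4, -3, 14, -9, 47] -> [-18, 2, -1, -1, -34, 4, 3, -14, 9, -47] -> [-47, 9, -14, 3, 4, -34, -1, -1, 2, -18] -> [9, 4, 3, 2, -1, -1, -14, -18, -34, -47]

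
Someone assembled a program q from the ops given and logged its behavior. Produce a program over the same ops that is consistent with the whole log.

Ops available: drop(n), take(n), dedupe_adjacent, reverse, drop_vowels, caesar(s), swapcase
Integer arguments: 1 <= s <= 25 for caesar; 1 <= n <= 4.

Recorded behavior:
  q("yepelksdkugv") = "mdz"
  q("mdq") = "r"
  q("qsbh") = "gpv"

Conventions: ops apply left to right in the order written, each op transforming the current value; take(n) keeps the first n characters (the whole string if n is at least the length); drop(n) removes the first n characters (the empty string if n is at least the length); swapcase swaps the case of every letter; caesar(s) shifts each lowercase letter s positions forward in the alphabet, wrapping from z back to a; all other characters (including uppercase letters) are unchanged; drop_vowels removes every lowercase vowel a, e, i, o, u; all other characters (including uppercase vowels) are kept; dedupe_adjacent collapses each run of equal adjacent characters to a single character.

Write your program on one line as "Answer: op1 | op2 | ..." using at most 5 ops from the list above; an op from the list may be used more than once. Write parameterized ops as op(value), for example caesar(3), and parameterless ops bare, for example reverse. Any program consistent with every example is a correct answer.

drop_vowels | caesar(14) | drop_vowels | take(3)

Check, running the answer program on each example:
  "yepelksdkugv" -> "yplksdkgv" -> "mdzygryuj" -> "mdzygryj" -> "mdz"
  "mdq" -> "mdq" -> "are" -> "r" -> "r"
  "qsbh" -> "qsbh" -> "egpv" -> "gpv" -> "gpv"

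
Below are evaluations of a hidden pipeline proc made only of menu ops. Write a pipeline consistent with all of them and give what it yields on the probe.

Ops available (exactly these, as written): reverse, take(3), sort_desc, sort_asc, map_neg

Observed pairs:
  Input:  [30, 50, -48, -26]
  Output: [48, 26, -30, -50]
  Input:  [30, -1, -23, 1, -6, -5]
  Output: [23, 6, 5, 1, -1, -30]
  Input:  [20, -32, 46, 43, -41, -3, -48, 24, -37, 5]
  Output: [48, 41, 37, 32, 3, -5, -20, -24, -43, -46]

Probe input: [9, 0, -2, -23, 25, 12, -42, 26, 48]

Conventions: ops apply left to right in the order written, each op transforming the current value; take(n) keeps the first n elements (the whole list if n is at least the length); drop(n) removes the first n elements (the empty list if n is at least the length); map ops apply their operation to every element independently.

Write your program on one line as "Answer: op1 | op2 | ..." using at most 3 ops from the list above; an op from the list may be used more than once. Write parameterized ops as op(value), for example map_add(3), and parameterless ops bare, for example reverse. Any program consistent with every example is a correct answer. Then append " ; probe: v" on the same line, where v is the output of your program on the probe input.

sort_desc | sort_asc | map_neg ; probe: [42, 23, 2, 0, -9, -12, -25, -26, -48]

Check, running the answer program on each example:
  [30, 50, -48, -26] -> [50, 30, -26, -48] -> [-48, -26, 30, 50] -> [48, 26, -30, -50]
  [30, -1, -23, 1, -6, -5] -> [30, 1, -1, -5, -6, -23] -> [-23, -6, -5, -1, 1, 30] -> [23, 6, 5, 1, -1, -30]
  [20, -32, 46, 43, -41, -3, -48, 24, -37, 5] -> [46, 43, 24, 20, 5, -3, -32, -37, -41, -48] -> [-48, -41, -37, -32, -3, 5, 20, 24, 43, 46] -> [48, 41, 37, 32, 3, -5, -20, -24, -43, -46]
  probe: [9, 0, -2, -23, 25, 12, -42, 26, 48] -> [48, 26, 25, 12, 9, 0, -2, -23, -42] -> [-42, -23, -2, 0, 9, 12, 25, 26, 48] -> [42, 23, 2, 0, -9, -12, -25, -26, -48]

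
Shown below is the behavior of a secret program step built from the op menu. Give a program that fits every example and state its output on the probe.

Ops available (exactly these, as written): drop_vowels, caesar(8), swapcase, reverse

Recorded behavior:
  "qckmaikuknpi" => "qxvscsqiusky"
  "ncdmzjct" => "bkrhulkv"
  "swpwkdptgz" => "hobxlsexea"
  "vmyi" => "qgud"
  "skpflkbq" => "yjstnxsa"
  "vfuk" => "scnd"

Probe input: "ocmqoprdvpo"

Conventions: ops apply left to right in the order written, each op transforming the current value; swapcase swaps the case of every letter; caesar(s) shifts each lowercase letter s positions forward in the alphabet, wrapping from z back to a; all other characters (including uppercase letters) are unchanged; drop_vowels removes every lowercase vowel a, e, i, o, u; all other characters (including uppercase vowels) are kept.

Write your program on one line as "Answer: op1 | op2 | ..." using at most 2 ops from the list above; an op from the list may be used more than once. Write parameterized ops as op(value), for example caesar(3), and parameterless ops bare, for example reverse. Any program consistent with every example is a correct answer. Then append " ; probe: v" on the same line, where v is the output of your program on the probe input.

reverse | caesar(8) ; probe: "wxdlzxwyukw"

Check, running the answer program on each example:
  "qckmaikuknpi" -> "ipnkukiamkcq" -> "qxvscsqiusky"
  "ncdmzjct" -> "tcjzmdcn" -> "bkrhulkv"
  "swpwkdptgz" -> "zgtpdkwpws" -> "hobxlsexea"
  "vmyi" -> "iymv" -> "qgud"
  "skpflkbq" -> "qbklfpks" -> "yjstnxsa"
  "vfuk" -> "kufv" -> "scnd"
  probe: "ocmqoprdvpo" -> "opvdrpoqmco" -> "wxdlzxwyukw"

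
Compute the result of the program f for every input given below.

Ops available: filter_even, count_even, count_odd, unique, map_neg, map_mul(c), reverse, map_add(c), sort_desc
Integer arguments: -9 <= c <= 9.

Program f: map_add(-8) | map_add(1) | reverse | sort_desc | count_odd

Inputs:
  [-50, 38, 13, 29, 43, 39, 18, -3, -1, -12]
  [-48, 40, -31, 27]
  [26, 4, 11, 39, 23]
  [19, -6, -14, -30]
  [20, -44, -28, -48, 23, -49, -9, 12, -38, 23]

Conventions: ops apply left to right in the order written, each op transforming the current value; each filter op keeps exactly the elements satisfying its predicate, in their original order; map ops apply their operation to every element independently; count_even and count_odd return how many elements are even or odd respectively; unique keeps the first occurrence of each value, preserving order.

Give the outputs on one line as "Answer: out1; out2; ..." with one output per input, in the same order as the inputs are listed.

Execution, op by op:
  [-50, 38, 13, 29, 43, 39, 18, -3, -1, -12] -> [-58, 30, 5, 21, 35, 31, 10, -11, -9, -20] -> [-57, 31, 6, 22, 36, 32, 11, -10, -8, -19] -> [-19, -8, -10, 11, 32, 36, 22, 6, 31, -57] -> [36, 32, 31, 22, 11, 6, -8, -10, -19, -57] -> 4
  [-48, 40, -31, 27] -> [-56, 32, -39, 19] -> [-55, 33, -38, 20] -> [20, -38, 33, -55] -> [33, 20, -38, -55] -> 2
  [26, 4, 11, 39, 23] -> [18, -4, 3, 31, 15] -> [19, -3, 4, 32, 16] -> [16, 32, 4, -3, 19] -> [32, 19, 16, 4, -3] -> 2
  [19, -6, -14, -30] -> [11, -14, -22, -38] -> [12, -13, -21, -37] -> [-37, -21, -13, 12] -> [12, -13, -21, -37] -> 3
  [20, -44, -28, -48, 23, -49, -9, 12, -38, 23] -> [12, -52, -36, -56, 15, -57, -17, 4, -46, 15] -> [13, -51, -35, -55, 16, -56, -16, 5, -45, 16] -> [16, -45, 5, -16, -56, 16, -55, -35, -51, 13] -> [16, 16, 13, 5, -16, -35, -45, -51, -55, -56] -> 6

4; 2; 2; 3; 6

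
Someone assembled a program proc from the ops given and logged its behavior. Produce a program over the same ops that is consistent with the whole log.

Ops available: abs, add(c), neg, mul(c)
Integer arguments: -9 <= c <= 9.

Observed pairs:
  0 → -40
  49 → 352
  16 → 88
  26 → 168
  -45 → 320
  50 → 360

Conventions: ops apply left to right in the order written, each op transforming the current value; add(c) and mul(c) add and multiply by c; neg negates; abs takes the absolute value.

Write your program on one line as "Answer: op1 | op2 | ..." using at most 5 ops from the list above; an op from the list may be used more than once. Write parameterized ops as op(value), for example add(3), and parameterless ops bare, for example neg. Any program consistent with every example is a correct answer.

neg | abs | neg | add(5) | mul(-8)

Check, running the answer program on each example:
  0 -> 0 -> 0 -> 0 -> 5 -> -40
  49 -> -49 -> 49 -> -49 -> -44 -> 352
  16 -> -16 -> 16 -> -16 -> -11 -> 88
  26 -> -26 -> 26 -> -26 -> -21 -> 168
  -45 -> 45 -> 45 -> -45 -> -40 -> 320
  50 -> -50 -> 50 -> -50 -> -45 -> 360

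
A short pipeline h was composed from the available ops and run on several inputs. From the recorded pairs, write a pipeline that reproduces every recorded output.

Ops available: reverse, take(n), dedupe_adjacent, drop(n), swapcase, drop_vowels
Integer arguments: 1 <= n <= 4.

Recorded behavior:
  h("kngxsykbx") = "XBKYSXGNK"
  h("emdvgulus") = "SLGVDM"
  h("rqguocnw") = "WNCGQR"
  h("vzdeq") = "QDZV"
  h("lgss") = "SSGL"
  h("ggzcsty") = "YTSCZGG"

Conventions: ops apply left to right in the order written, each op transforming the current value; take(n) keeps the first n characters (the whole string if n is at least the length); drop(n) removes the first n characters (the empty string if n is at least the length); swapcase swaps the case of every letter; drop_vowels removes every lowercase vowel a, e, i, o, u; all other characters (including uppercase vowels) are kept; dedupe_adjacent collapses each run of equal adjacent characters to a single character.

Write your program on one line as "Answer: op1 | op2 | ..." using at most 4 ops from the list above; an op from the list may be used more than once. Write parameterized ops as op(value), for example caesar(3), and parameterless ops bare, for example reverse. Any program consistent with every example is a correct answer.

reverse | drop_vowels | swapcase

Check, running the answer program on each example:
  "kngxsykbx" -> "xbkysxgnk" -> "xbkysxgnk" -> "XBKYSXGNK"
  "emdvgulus" -> "sulugvdme" -> "slgvdm" -> "SLGVDM"
  "rqguocnw" -> "wncougqr" -> "wncgqr" -> "WNCGQR"
  "vzdeq" -> "qedzv" -> "qdzv" -> "QDZV"
  "lgss" -> "ssgl" -> "ssgl" -> "SSGL"
  "ggzcsty" -> "ytsczgg" -> "ytsczgg" -> "YTSCZGG"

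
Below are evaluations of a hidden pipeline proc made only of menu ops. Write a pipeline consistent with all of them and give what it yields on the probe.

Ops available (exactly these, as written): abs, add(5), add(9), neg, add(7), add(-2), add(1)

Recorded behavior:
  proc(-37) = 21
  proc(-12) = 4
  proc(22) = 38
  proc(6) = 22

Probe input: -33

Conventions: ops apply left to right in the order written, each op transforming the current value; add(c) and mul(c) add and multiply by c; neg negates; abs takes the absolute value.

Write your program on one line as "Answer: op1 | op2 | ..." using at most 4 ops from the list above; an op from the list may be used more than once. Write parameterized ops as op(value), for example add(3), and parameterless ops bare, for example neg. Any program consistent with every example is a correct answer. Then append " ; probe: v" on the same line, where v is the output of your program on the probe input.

add(9) | add(7) | abs ; probe: 17

Check, running the answer program on each example:
  -37 -> -28 -> -21 -> 21
  -12 -> -3 -> 4 -> 4
  22 -> 31 -> 38 -> 38
  6 -> 15 -> 22 -> 22
  probe: -33 -> -24 -> -17 -> 17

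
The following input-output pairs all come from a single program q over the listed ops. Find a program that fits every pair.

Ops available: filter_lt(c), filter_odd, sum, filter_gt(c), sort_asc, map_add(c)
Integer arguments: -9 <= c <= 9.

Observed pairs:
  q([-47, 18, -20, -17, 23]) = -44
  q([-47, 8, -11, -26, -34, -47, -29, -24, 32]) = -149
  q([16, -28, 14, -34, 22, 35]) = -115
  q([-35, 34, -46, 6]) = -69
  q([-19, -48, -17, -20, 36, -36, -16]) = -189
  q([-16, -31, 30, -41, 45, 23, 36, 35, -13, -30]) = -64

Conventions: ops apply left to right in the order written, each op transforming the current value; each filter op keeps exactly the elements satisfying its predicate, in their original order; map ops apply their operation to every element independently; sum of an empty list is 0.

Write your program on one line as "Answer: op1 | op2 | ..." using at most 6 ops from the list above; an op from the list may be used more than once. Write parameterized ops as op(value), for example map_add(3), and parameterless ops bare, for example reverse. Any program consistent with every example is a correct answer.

map_add(-9) | sort_asc | filter_odd | map_add(-5) | map_add(-7) | sum

Check, running the answer program on each example:
  [-47, 18, -20, -17, 23] -> [-56, 9, -29, -26, 14] -> [-56, -29, -26, 9, 14] -> [-29, 9] -> [-34, 4] -> [-41, -3] -> -44
  [-47, 8, -11, -26, -34, -47, -29, -24, 32] -> [-56, -1, -20, -35, -43, -56, -38, -33, 23] -> [-56, -56, -43, -38, -35, -33, -20, -1, 23] -> [-43, -35, -33, -1, 23] -> [-48, -40, -38, -6, 18] -> [-55, -47, -45, -13, 11] -> -149
  [16, -28, 14, -34, 22, 35] -> [7, -37, 5, -43, 13, 26] -> [-43, -37, 5, 7, 13, 26] -> [-43, -37, 5, 7, 13] -> [-48, -42, 0, 2, 8] -> [-55, -49, -7, -5, 1] -> -115
  [-35, 34, -46, 6] -> [-44, 25, -55, -3] -> [-55, -44, -3, 25] -> [-55, -3, 25] -> [-60, -8, 20] -> [-67, -15, 13] -> -69
  [-19, -48, -17, -20, 36, -36, -16] -> [-28, -57, -26, -29, 27, -45, -25] -> [-57, -45, -29, -28, -26, -25, 27] -> [-57, -45, -29, -25, 27] -> [-62, -50, -34, -30, 22] -> [-69, -57, -41, -37, 15] -> -189
  [-16, -31, 30, -41, 45, 23, 36, 35, -13, -30] -> [-25, -40, 21, -50, 36, 14, 27, 26, -22, -39] -> [-50, -40, -39, -25, -22, 14, 21, 26, 27, 36] -> [-39, -25, 21, 27] -> [-44, -30, 16, 22] -> [-51, -37, 9, 15] -> -64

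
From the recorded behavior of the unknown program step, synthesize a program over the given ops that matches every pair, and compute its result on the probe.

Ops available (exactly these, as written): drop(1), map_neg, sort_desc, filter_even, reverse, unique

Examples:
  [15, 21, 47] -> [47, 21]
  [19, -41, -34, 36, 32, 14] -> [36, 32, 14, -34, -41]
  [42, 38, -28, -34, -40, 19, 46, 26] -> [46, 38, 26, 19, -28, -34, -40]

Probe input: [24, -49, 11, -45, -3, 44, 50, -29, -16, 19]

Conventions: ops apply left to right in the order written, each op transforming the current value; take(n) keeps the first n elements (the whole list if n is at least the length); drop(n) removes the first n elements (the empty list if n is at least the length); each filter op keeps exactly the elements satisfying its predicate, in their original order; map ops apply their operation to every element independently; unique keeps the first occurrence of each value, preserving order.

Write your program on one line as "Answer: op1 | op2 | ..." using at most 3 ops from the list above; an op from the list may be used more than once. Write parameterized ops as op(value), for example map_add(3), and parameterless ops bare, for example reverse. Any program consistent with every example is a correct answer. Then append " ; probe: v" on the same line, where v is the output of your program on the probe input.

drop(1) | reverse | sort_desc ; probe: [50, 44, 19, 11, -3, -16, -29, -45, -49]

Check, running the answer program on each example:
  [15, 21, 47] -> [21, 47] -> [47, 21] -> [47, 21]
  [19, -41, -34, 36, 32, 14] -> [-41, -34, 36, 32, 14] -> [14, 32, 36, -34, -41] -> [36, 32, 14, -34, -41]
  [42, 38, -28, -34, -40, 19, 46, 26] -> [38, -28, -34, -40, 19, 46, 26] -> [26, 46, 19, -40, -34, -28, 38] -> [46, 38, 26, 19, -28, -34, -40]
  probe: [24, -49, 11, -45, -3, 44, 50, -29, -16, 19] -> [-49, 11, -45, -3, 44, 50, -29, -16, 19] -> [19, -16, -29, 50, 44, -3, -45, 11, -49] -> [50, 44, 19, 11, -3, -16, -29, -45, -49]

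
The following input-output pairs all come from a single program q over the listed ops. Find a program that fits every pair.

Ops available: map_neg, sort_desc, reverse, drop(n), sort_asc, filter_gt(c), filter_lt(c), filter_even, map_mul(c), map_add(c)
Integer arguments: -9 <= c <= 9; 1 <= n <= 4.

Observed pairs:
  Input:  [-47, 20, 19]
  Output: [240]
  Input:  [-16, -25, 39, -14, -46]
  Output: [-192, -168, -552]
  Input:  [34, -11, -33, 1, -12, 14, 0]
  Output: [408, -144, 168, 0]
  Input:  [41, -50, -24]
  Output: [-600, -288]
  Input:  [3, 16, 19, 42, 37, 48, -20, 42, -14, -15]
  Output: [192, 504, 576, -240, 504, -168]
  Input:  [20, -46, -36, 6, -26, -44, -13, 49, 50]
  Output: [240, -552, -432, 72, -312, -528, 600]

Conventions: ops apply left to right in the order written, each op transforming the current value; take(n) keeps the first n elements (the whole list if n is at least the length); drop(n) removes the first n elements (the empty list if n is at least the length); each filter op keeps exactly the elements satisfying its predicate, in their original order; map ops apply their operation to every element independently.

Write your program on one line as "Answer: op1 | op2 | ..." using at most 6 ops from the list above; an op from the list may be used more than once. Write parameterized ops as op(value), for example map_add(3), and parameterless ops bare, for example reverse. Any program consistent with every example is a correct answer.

map_neg | filter_even | map_neg | map_mul(-3) | map_mul(-4)

Check, running the answer program on each example:
  [-47, 20, 19] -> [47, -20, -19] -> [-20] -> [20] -> [-60] -> [240]
  [-16, -25, 39, -14, -46] -> [16, 25, -39, 14, 46] -> [16, 14, 46] -> [-16, -14, -46] -> [48, 42, 138] -> [-192, -168, -552]
  [34, -11, -33, 1, -12, 14, 0] -> [-34, 11, 33, -1, 12, -14, 0] -> [-34, 12, -14, 0] -> [34, -12, 14, 0] -> [-102, 36, -42, 0] -> [408, -144, 168, 0]
  [41, -50, -24] -> [-41, 50, 24] -> [50, 24] -> [-50, -24] -> [150, 72] -> [-600, -288]
  [3, 16, 19, 42, 37, 48, -20, 42, -14, -15] -> [-3, -16, -19, -42, -37, -48, 20, -42, 14, 15] -> [-16, -42, -48, 20, -42, 14] -> [16, 42, 48, -20, 42, -14] -> [-48, -126, -144, 60, -126, 42] -> [192, 504, 576, -240, 504, -168]
  [20, -46, -36, 6, -26, -44, -13, 49, 50] -> [-20, 46, 36, -6, 26, 44, 13, -49, -50] -> [-20, 46, 36, -6, 26, 44, -50] -> [20, -46, -36, 6, -26, -44, 50] -> [-60, 138, 108, -18, 78, 132, -150] -> [240, -552, -432, 72, -312, -528, 600]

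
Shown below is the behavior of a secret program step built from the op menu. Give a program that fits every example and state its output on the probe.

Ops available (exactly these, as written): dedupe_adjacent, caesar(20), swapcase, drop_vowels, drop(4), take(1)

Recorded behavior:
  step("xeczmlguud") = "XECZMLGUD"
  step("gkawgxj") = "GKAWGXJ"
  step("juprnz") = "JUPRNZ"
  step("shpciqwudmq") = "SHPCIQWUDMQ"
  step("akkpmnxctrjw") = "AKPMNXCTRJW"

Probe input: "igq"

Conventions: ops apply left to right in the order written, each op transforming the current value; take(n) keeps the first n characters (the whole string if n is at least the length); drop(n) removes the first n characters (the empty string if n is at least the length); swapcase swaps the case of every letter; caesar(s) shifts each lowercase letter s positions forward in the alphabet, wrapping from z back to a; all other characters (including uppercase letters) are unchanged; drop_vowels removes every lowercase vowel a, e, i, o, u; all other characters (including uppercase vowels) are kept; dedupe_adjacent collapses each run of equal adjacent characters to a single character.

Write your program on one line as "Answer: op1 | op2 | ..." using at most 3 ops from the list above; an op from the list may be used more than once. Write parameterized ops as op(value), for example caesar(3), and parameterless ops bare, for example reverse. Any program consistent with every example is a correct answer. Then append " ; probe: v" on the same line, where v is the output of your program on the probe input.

dedupe_adjacent | swapcase ; probe: "IGQ"

Check, running the answer program on each example:
  "xeczmlguud" -> "xeczmlgud" -> "XECZMLGUD"
  "gkawgxj" -> "gkawgxj" -> "GKAWGXJ"
  "juprnz" -> "juprnz" -> "JUPRNZ"
  "shpciqwudmq" -> "shpciqwudmq" -> "SHPCIQWUDMQ"
  "akkpmnxctrjw" -> "akpmnxctrjw" -> "AKPMNXCTRJW"
  probe: "igq" -> "igq" -> "IGQ"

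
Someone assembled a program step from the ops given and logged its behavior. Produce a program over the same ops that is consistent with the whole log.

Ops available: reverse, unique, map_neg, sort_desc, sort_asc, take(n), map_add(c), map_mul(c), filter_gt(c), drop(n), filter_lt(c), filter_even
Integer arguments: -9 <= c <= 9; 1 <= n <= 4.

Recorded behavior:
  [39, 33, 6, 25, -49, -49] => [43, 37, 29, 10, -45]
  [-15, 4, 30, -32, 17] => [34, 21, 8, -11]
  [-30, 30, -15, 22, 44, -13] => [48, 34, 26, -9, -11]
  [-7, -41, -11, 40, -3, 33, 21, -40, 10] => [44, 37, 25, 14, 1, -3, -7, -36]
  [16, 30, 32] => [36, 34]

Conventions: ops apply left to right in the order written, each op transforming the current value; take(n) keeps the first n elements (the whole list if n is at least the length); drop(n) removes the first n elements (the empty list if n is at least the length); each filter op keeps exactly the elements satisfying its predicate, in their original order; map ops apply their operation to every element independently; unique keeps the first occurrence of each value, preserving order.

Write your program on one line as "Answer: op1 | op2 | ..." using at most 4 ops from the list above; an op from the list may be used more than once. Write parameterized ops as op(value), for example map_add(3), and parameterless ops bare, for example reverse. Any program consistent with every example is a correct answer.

sort_asc | drop(1) | map_add(4) | reverse

Check, running the answer program on each example:
  [39, 33, 6, 25, -49, -49] -> [-49, -49, 6, 25, 33, 39] -> [-49, 6, 25, 33, 39] -> [-45, 10, 29, 37, 43] -> [43, 37, 29, 10, -45]
  [-15, 4, 30, -32, 17] -> [-32, -15, 4, 17, 30] -> [-15, 4, 17, 30] -> [-11, 8, 21, 34] -> [34, 21, 8, -11]
  [-30, 30, -15, 22, 44, -13] -> [-30, -15, -13, 22, 30, 44] -> [-15, -13, 22, 30, 44] -> [-11, -9, 26, 34, 48] -> [48, 34, 26, -9, -11]
  [-7, -41, -11, 40, -3, 33, 21, -40, 10] -> [-41, -40, -11, -7, -3, 10, 21, 33, 40] -> [-40, -11, -7, -3, 10, 21, 33, 40] -> [-36, -7, -3, 1, 14, 25, 37, 44] -> [44, 37, 25, 14, 1, -3, -7, -36]
  [16, 30, 32] -> [16, 30, 32] -> [30, 32] -> [34, 36] -> [36, 34]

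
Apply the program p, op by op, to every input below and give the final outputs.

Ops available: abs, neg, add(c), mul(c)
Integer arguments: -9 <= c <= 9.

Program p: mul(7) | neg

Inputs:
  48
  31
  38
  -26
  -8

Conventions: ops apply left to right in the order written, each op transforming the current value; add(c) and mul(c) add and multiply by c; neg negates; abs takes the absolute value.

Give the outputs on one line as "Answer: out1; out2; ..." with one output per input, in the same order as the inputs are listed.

-336; -217; -266; 182; 56

Execution, op by op:
  48 -> 336 -> -336
  31 -> 217 -> -217
  38 -> 266 -> -266
  -26 -> -182 -> 182
  -8 -> -56 -> 56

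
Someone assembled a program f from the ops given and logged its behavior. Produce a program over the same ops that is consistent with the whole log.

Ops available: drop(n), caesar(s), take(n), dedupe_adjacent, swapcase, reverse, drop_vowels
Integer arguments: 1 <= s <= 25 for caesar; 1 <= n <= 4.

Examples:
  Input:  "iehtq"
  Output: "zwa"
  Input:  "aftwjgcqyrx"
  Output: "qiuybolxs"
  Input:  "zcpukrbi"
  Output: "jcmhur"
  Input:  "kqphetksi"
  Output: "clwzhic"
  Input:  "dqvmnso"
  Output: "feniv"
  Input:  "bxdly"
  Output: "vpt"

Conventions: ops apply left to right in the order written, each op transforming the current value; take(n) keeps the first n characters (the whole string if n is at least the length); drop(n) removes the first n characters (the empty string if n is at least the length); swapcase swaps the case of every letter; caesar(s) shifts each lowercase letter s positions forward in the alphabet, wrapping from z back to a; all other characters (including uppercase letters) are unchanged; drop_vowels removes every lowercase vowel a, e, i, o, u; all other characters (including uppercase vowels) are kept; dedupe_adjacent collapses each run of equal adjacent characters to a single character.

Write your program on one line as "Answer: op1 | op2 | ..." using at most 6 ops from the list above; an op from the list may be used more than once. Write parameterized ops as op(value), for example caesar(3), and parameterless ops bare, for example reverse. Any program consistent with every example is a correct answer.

reverse | caesar(16) | drop(1) | caesar(2) | drop(1)

Check, running the answer program on each example:
  "iehtq" -> "qthei" -> "gjxuy" -> "jxuy" -> "lzwa" -> "zwa"
  "aftwjgcqyrx" -> "xryqcgjwtfa" -> "nhogswzmjvq" -> "hogswzmjvq" -> "jqiuybolxs" -> "qiuybolxs"
  "zcpukrbi" -> "ibrkupcz" -> "yrhakfsp" -> "rhakfsp" -> "tjcmhur" -> "jcmhur"
  "kqphetksi" -> "isktehpqk" -> "yiajuxfga" -> "iajuxfga" -> "kclwzhic" -> "clwzhic"
  "dqvmnso" -> "osnmvqd" -> "eidclgt" -> "idclgt" -> "kfeniv" -> "feniv"
  "bxdly" -> "yldxb" -> "obtnr" -> "btnr" -> "dvpt" -> "vpt"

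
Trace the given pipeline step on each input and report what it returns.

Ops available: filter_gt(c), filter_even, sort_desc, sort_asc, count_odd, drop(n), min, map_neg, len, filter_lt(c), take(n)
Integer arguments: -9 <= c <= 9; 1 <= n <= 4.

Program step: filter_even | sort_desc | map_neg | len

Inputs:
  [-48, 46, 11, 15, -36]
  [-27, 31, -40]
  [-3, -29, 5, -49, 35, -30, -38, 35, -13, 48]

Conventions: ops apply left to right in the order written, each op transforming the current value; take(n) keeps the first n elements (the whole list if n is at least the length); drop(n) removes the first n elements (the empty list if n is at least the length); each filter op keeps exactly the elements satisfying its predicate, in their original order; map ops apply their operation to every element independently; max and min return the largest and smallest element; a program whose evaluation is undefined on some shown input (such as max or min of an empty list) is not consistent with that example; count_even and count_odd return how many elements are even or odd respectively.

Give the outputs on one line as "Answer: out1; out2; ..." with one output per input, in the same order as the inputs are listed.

3; 1; 3

Execution, op by op:
  [-48, 46, 11, 15, -36] -> [-48, 46, -36] -> [46, -36, -48] -> [-46, 36, 48] -> 3
  [-27, 31, -40] -> [-40] -> [-40] -> [40] -> 1
  [-3, -29, 5, -49, 35, -30, -38, 35, -13, 48] -> [-30, -38, 48] -> [48, -30, -38] -> [-48, 30, 38] -> 3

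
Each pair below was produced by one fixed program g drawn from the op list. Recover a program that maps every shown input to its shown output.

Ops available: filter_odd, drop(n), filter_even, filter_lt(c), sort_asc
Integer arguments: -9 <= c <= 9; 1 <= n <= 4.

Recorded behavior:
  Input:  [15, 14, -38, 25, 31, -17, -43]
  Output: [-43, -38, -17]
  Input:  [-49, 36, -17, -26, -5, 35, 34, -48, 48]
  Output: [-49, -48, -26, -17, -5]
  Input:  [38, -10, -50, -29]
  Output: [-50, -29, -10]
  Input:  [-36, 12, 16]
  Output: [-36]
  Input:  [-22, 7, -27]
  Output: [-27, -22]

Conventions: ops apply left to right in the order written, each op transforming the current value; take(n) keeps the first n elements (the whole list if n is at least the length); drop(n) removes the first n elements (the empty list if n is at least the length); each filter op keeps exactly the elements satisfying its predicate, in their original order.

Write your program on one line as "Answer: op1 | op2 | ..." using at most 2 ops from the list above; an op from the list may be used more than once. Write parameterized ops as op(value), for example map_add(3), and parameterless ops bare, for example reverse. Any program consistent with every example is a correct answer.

sort_asc | filter_lt(1)

Check, running the answer program on each example:
  [15, 14, -38, 25, 31, -17, -43] -> [-43, -38, -17, 14, 15, 25, 31] -> [-43, -38, -17]
  [-49, 36, -17, -26, -5, 35, 34, -48, 48] -> [-49, -48, -26, -17, -5, 34, 35, 36, 48] -> [-49, -48, -26, -17, -5]
  [38, -10, -50, -29] -> [-50, -29, -10, 38] -> [-50, -29, -10]
  [-36, 12, 16] -> [-36, 12, 16] -> [-36]
  [-22, 7, -27] -> [-27, -22, 7] -> [-27, -22]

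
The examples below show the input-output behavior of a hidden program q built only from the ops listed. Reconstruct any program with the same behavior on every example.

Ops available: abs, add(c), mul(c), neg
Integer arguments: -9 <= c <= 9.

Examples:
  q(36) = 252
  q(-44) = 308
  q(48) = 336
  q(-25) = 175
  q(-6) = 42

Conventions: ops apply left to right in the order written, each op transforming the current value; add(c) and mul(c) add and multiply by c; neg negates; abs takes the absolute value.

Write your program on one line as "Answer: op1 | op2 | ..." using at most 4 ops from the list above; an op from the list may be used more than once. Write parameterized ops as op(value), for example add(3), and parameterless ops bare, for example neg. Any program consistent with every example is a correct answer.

neg | abs | mul(7)

Check, running the answer program on each example:
  36 -> -36 -> 36 -> 252
  -44 -> 44 -> 44 -> 308
  48 -> -48 -> 48 -> 336
  -25 -> 25 -> 25 -> 175
  -6 -> 6 -> 6 -> 42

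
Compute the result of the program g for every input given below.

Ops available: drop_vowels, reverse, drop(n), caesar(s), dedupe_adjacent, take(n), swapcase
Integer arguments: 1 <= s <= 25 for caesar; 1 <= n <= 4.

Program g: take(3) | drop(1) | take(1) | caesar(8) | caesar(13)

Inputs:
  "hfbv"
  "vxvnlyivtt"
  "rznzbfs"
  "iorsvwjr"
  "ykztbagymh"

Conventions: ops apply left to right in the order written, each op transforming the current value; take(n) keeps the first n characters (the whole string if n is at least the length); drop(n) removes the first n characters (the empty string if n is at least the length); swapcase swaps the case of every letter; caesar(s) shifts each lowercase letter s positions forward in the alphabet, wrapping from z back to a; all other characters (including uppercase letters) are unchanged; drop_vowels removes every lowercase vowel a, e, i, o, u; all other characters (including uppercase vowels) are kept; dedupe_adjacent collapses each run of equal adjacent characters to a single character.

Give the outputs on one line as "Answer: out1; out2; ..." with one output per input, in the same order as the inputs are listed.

Execution, op by op:
  "hfbv" -> "hfb" -> "fb" -> "f" -> "n" -> "a"
  "vxvnlyivtt" -> "vxv" -> "xv" -> "x" -> "f" -> "s"
  "rznzbfs" -> "rzn" -> "zn" -> "z" -> "h" -> "u"
  "iorsvwjr" -> "ior" -> "or" -> "o" -> "w" -> "j"
  "ykztbagymh" -> "ykz" -> "kz" -> "k" -> "s" -> "f"

"a"; "s"; "u"; "j"; "f"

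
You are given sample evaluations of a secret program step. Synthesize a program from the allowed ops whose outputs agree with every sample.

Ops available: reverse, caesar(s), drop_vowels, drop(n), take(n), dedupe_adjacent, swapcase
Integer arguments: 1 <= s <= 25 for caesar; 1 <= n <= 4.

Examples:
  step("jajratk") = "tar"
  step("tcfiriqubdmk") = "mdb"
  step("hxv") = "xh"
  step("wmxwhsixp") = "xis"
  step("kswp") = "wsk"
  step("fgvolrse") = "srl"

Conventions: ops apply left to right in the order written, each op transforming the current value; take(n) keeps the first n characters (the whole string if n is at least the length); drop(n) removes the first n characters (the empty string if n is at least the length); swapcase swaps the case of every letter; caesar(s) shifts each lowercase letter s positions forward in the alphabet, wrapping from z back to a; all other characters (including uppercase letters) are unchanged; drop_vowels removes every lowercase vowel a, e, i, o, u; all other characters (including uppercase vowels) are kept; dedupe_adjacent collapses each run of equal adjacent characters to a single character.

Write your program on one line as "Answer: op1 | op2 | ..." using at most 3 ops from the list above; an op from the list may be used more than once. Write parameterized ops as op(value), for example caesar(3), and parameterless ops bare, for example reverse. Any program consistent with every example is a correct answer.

reverse | take(4) | drop(1)

Check, running the answer program on each example:
  "jajratk" -> "ktarjaj" -> "ktar" -> "tar"
  "tcfiriqubdmk" -> "kmdbuqirifct" -> "kmdb" -> "mdb"
  "hxv" -> "vxh" -> "vxh" -> "xh"
  "wmxwhsixp" -> "pxishwxmw" -> "pxis" -> "xis"
  "kswp" -> "pwsk" -> "pwsk" -> "wsk"
  "fgvolrse" -> "esrlovgf" -> "esrl" -> "srl"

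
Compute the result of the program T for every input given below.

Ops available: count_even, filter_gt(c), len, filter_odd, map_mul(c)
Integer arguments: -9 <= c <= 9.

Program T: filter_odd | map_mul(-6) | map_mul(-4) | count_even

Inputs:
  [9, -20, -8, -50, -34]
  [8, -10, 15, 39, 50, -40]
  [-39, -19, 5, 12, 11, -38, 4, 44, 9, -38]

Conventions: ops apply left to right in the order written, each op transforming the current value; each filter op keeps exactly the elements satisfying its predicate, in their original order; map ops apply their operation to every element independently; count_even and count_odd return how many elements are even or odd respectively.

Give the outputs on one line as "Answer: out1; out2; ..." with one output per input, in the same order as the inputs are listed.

1; 2; 5

Execution, op by op:
  [9, -20, -8, -50, -34] -> [9] -> [-54] -> [216] -> 1
  [8, -10, 15, 39, 50, -40] -> [15, 39] -> [-90, -234] -> [360, 936] -> 2
  [-39, -19, 5, 12, 11, -38, 4, 44, 9, -38] -> [-39, -19, 5, 11, 9] -> [234, 114, -30, -66, -54] -> [-936, -456, 120, 264, 216] -> 5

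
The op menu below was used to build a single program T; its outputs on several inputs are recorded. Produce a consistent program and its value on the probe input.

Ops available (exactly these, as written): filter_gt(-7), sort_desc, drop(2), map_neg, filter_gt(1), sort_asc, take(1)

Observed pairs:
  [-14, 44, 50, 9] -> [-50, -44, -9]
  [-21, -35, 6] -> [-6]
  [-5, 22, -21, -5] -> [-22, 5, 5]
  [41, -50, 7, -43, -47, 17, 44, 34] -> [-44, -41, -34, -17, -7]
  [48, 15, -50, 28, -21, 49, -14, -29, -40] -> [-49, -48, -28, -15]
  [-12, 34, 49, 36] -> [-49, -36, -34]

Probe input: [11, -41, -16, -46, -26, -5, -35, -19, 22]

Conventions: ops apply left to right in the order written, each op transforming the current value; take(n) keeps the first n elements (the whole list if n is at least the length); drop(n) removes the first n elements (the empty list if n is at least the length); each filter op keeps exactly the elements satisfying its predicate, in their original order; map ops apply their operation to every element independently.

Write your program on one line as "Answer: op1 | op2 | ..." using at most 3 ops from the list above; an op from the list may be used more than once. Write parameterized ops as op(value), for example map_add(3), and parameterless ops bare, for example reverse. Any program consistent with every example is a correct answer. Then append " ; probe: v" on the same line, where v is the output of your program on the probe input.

filter_gt(-7) | sort_desc | map_neg ; probe: [-22, -11, 5]

Check, running the answer program on each example:
  [-14, 44, 50, 9] -> [44, 50, 9] -> [50, 44, 9] -> [-50, -44, -9]
  [-21, -35, 6] -> [6] -> [6] -> [-6]
  [-5, 22, -21, -5] -> [-5, 22, -5] -> [22, -5, -5] -> [-22, 5, 5]
  [41, -50, 7, -43, -47, 17, 44, 34] -> [41, 7, 17, 44, 34] -> [44, 41, 34, 17, 7] -> [-44, -41, -34, -17, -7]
  [48, 15, -50, 28, -21, 49, -14, -29, -40] -> [48, 15, 28, 49] -> [49, 48, 28, 15] -> [-49, -48, -28, -15]
  [-12, 34, 49, 36] -> [34, 49, 36] -> [49, 36, 34] -> [-49, -36, -34]
  probe: [11, -41, -16, -46, -26, -5, -35, -19, 22] -> [11, -5, 22] -> [22, 11, -5] -> [-22, -11, 5]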